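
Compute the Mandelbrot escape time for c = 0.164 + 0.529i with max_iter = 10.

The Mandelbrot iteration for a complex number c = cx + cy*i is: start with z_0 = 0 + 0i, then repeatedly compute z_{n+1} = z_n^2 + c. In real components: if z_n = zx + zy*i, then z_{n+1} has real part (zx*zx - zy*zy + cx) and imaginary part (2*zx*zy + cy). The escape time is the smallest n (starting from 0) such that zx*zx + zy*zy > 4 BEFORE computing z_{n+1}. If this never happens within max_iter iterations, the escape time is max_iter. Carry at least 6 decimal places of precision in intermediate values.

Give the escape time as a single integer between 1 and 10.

Answer: 10

Derivation:
z_0 = 0 + 0i, c = 0.1640 + 0.5290i
Iter 1: z = 0.1640 + 0.5290i, |z|^2 = 0.3067
Iter 2: z = -0.0889 + 0.7025i, |z|^2 = 0.5014
Iter 3: z = -0.3216 + 0.4040i, |z|^2 = 0.2667
Iter 4: z = 0.1042 + 0.2691i, |z|^2 = 0.0833
Iter 5: z = 0.1024 + 0.5851i, |z|^2 = 0.3528
Iter 6: z = -0.1678 + 0.6489i, |z|^2 = 0.4492
Iter 7: z = -0.2289 + 0.3112i, |z|^2 = 0.1492
Iter 8: z = 0.1195 + 0.3866i, |z|^2 = 0.1637
Iter 9: z = 0.0289 + 0.6214i, |z|^2 = 0.3870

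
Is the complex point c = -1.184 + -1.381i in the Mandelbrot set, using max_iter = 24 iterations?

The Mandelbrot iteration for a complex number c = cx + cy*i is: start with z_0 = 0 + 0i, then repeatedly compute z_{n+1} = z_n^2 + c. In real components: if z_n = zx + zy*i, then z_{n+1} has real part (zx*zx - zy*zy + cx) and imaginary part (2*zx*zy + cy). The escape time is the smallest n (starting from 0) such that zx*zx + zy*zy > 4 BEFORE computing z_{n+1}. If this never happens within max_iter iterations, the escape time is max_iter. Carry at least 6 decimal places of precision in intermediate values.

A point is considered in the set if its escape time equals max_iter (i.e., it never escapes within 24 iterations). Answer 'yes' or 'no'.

Answer: no

Derivation:
z_0 = 0 + 0i, c = -1.1840 + -1.3810i
Iter 1: z = -1.1840 + -1.3810i, |z|^2 = 3.3090
Iter 2: z = -1.6893 + 1.8892i, |z|^2 = 6.4229
Escaped at iteration 2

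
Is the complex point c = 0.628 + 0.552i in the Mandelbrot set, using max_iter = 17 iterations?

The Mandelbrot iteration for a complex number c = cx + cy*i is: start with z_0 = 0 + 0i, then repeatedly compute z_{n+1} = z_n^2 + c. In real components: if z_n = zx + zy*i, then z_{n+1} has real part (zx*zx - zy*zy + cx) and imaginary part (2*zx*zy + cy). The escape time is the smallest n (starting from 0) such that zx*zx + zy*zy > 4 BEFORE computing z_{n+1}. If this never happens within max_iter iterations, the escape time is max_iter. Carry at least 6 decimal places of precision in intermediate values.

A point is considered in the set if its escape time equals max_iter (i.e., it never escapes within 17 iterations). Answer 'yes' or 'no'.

Answer: no

Derivation:
z_0 = 0 + 0i, c = 0.6280 + 0.5520i
Iter 1: z = 0.6280 + 0.5520i, |z|^2 = 0.6991
Iter 2: z = 0.7177 + 1.2453i, |z|^2 = 2.0659
Iter 3: z = -0.4077 + 2.3395i, |z|^2 = 5.6394
Escaped at iteration 3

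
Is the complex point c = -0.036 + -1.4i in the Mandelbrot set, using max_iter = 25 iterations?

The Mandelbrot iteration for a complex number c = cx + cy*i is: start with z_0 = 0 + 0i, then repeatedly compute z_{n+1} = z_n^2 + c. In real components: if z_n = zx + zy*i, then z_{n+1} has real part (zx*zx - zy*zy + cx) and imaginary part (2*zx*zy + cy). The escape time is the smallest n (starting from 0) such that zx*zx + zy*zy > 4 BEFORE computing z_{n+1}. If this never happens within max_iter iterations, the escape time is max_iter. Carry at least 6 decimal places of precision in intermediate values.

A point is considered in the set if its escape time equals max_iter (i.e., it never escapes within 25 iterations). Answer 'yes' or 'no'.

z_0 = 0 + 0i, c = -0.0360 + -1.4000i
Iter 1: z = -0.0360 + -1.4000i, |z|^2 = 1.9613
Iter 2: z = -1.9947 + -1.2992i, |z|^2 = 5.6668
Escaped at iteration 2

Answer: no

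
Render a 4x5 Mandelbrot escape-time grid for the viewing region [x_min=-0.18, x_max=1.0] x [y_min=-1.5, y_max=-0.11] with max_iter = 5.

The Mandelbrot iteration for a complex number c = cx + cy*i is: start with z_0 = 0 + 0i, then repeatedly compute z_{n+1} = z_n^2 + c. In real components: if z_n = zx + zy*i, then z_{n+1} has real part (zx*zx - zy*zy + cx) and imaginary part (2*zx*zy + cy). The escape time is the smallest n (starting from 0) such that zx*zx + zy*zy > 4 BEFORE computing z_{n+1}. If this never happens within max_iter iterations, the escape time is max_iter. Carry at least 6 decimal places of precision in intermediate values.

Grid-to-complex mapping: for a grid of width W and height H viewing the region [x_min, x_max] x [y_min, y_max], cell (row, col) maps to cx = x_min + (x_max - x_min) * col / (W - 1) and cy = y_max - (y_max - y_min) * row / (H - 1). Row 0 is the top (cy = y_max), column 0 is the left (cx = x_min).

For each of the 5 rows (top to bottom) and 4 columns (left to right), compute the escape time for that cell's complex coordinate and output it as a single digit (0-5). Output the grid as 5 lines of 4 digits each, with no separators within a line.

Answer: 5542
5532
5532
4322
2222

Derivation:
(row=0, col=0): c = -0.1800 + -0.1100i → escape time 5
(row=0, col=1): c = 0.2133 + -0.1100i → escape time 5
(row=0, col=2): c = 0.6067 + -0.1100i → escape time 4
(row=0, col=3): c = 1.0000 + -0.1100i → escape time 2
(row=1, col=0): c = -0.1800 + -0.4575i → escape time 5
(row=1, col=1): c = 0.2133 + -0.4575i → escape time 5
(row=1, col=2): c = 0.6067 + -0.4575i → escape time 3
(row=1, col=3): c = 1.0000 + -0.4575i → escape time 2
(row=2, col=0): c = -0.1800 + -0.8050i → escape time 5
(row=2, col=1): c = 0.2133 + -0.8050i → escape time 5
(row=2, col=2): c = 0.6067 + -0.8050i → escape time 3
(row=2, col=3): c = 1.0000 + -0.8050i → escape time 2
(row=3, col=0): c = -0.1800 + -1.1525i → escape time 4
(row=3, col=1): c = 0.2133 + -1.1525i → escape time 3
(row=3, col=2): c = 0.6067 + -1.1525i → escape time 2
(row=3, col=3): c = 1.0000 + -1.1525i → escape time 2
(row=4, col=0): c = -0.1800 + -1.5000i → escape time 2
(row=4, col=1): c = 0.2133 + -1.5000i → escape time 2
(row=4, col=2): c = 0.6067 + -1.5000i → escape time 2
(row=4, col=3): c = 1.0000 + -1.5000i → escape time 2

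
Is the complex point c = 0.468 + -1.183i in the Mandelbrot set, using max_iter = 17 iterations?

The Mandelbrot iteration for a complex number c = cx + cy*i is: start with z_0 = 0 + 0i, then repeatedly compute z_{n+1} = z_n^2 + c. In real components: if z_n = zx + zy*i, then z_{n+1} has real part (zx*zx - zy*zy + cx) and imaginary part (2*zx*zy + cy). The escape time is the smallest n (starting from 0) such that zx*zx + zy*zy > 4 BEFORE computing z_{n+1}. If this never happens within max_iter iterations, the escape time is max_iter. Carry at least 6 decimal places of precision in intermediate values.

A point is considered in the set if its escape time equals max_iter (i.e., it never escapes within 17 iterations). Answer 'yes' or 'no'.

z_0 = 0 + 0i, c = 0.4680 + -1.1830i
Iter 1: z = 0.4680 + -1.1830i, |z|^2 = 1.6185
Iter 2: z = -0.7125 + -2.2903i, |z|^2 = 5.7530
Escaped at iteration 2

Answer: no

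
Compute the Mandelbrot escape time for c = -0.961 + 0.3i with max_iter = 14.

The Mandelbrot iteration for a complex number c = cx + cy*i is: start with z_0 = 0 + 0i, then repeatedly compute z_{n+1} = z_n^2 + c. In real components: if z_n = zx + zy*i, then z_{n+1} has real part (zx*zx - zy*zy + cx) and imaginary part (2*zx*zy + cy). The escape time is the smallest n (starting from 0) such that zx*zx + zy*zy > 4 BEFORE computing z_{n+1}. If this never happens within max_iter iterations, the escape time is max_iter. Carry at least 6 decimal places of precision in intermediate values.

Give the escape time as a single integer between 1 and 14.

Answer: 13

Derivation:
z_0 = 0 + 0i, c = -0.9610 + 0.3000i
Iter 1: z = -0.9610 + 0.3000i, |z|^2 = 1.0135
Iter 2: z = -0.1275 + -0.2766i, |z|^2 = 0.0928
Iter 3: z = -1.0213 + 0.3705i, |z|^2 = 1.1803
Iter 4: z = -0.0553 + -0.4568i, |z|^2 = 0.2117
Iter 5: z = -1.1666 + 0.3505i, |z|^2 = 1.4838
Iter 6: z = 0.2771 + -0.5179i, |z|^2 = 0.3450
Iter 7: z = -1.1524 + 0.0130i, |z|^2 = 1.3283
Iter 8: z = 0.3669 + 0.2700i, |z|^2 = 0.2075
Iter 9: z = -0.8993 + 0.4981i, |z|^2 = 1.0568
Iter 10: z = -0.4005 + -0.5959i, |z|^2 = 0.5155
Iter 11: z = -1.1558 + 0.7773i, |z|^2 = 1.9400
Iter 12: z = -0.2294 + -1.4968i, |z|^2 = 2.2929
Iter 13: z = -3.1487 + 0.9866i, |z|^2 = 10.8878
Escaped at iteration 13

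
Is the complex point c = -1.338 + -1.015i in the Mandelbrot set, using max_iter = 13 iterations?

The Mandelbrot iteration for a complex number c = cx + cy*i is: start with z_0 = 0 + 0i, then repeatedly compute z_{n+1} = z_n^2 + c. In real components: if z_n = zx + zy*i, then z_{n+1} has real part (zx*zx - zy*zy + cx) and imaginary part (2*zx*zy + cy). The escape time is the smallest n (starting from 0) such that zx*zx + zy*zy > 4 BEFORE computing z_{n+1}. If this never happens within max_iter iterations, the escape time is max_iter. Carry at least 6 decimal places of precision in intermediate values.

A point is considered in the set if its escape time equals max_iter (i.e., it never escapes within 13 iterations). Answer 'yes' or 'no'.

Answer: no

Derivation:
z_0 = 0 + 0i, c = -1.3380 + -1.0150i
Iter 1: z = -1.3380 + -1.0150i, |z|^2 = 2.8205
Iter 2: z = -0.5780 + 1.7011i, |z|^2 = 3.2279
Iter 3: z = -3.8978 + -2.9815i, |z|^2 = 24.0820
Escaped at iteration 3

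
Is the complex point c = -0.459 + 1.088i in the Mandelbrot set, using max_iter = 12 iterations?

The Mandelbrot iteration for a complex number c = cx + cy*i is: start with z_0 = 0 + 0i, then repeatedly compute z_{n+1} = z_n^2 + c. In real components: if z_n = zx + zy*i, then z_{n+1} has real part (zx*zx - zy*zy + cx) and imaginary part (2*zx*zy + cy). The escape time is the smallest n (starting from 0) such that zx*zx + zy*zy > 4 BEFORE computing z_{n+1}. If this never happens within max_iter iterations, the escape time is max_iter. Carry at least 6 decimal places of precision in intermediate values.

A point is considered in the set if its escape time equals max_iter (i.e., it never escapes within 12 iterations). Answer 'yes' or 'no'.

Answer: no

Derivation:
z_0 = 0 + 0i, c = -0.4590 + 1.0880i
Iter 1: z = -0.4590 + 1.0880i, |z|^2 = 1.3944
Iter 2: z = -1.4321 + 0.0892i, |z|^2 = 2.0588
Iter 3: z = 1.5838 + 0.8325i, |z|^2 = 3.2016
Iter 4: z = 1.3566 + 3.7250i, |z|^2 = 15.7160
Escaped at iteration 4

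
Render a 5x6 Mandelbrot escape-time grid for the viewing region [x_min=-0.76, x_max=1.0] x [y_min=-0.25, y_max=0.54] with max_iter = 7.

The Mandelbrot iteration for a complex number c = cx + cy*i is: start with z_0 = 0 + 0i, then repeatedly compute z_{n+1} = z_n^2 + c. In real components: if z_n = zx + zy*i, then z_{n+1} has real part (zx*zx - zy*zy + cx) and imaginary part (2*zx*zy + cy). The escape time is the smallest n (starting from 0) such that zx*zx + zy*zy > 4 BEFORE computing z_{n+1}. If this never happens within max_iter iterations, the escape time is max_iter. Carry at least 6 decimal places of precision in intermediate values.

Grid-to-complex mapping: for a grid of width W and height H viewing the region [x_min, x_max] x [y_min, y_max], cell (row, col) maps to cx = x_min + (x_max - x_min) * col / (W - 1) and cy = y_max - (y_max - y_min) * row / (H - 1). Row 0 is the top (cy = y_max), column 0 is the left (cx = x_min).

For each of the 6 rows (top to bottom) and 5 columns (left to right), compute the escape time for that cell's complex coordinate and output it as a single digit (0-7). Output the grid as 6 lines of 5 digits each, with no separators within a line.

Answer: 67742
77742
77742
77742
77742
77742

Derivation:
(row=0, col=0): c = -0.7600 + 0.5400i → escape time 6
(row=0, col=1): c = -0.3200 + 0.5400i → escape time 7
(row=0, col=2): c = 0.1200 + 0.5400i → escape time 7
(row=0, col=3): c = 0.5600 + 0.5400i → escape time 4
(row=0, col=4): c = 1.0000 + 0.5400i → escape time 2
(row=1, col=0): c = -0.7600 + 0.3820i → escape time 7
(row=1, col=1): c = -0.3200 + 0.3820i → escape time 7
(row=1, col=2): c = 0.1200 + 0.3820i → escape time 7
(row=1, col=3): c = 0.5600 + 0.3820i → escape time 4
(row=1, col=4): c = 1.0000 + 0.3820i → escape time 2
(row=2, col=0): c = -0.7600 + 0.2240i → escape time 7
(row=2, col=1): c = -0.3200 + 0.2240i → escape time 7
(row=2, col=2): c = 0.1200 + 0.2240i → escape time 7
(row=2, col=3): c = 0.5600 + 0.2240i → escape time 4
(row=2, col=4): c = 1.0000 + 0.2240i → escape time 2
(row=3, col=0): c = -0.7600 + 0.0660i → escape time 7
(row=3, col=1): c = -0.3200 + 0.0660i → escape time 7
(row=3, col=2): c = 0.1200 + 0.0660i → escape time 7
(row=3, col=3): c = 0.5600 + 0.0660i → escape time 4
(row=3, col=4): c = 1.0000 + 0.0660i → escape time 2
(row=4, col=0): c = -0.7600 + -0.0920i → escape time 7
(row=4, col=1): c = -0.3200 + -0.0920i → escape time 7
(row=4, col=2): c = 0.1200 + -0.0920i → escape time 7
(row=4, col=3): c = 0.5600 + -0.0920i → escape time 4
(row=4, col=4): c = 1.0000 + -0.0920i → escape time 2
(row=5, col=0): c = -0.7600 + -0.2500i → escape time 7
(row=5, col=1): c = -0.3200 + -0.2500i → escape time 7
(row=5, col=2): c = 0.1200 + -0.2500i → escape time 7
(row=5, col=3): c = 0.5600 + -0.2500i → escape time 4
(row=5, col=4): c = 1.0000 + -0.2500i → escape time 2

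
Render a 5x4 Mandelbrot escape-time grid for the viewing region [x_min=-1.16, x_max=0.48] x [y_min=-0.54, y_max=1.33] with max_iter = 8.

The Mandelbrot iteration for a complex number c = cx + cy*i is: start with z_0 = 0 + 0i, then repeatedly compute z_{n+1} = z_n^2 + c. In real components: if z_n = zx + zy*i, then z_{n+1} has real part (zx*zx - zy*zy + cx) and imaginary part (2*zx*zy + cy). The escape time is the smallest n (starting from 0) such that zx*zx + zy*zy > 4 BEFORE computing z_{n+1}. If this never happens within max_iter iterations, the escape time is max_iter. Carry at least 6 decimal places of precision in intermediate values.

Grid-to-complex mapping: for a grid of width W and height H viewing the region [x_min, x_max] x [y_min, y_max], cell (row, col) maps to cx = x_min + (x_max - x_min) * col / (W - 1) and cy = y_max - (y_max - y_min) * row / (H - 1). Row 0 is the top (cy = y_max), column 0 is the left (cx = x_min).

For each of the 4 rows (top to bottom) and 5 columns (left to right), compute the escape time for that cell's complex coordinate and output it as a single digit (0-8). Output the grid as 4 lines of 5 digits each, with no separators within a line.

Answer: 22222
34884
88885
46885

Derivation:
(row=0, col=0): c = -1.1600 + 1.3300i → escape time 2
(row=0, col=1): c = -0.7500 + 1.3300i → escape time 2
(row=0, col=2): c = -0.3400 + 1.3300i → escape time 2
(row=0, col=3): c = 0.0700 + 1.3300i → escape time 2
(row=0, col=4): c = 0.4800 + 1.3300i → escape time 2
(row=1, col=0): c = -1.1600 + 0.7067i → escape time 3
(row=1, col=1): c = -0.7500 + 0.7067i → escape time 4
(row=1, col=2): c = -0.3400 + 0.7067i → escape time 8
(row=1, col=3): c = 0.0700 + 0.7067i → escape time 8
(row=1, col=4): c = 0.4800 + 0.7067i → escape time 4
(row=2, col=0): c = -1.1600 + 0.0833i → escape time 8
(row=2, col=1): c = -0.7500 + 0.0833i → escape time 8
(row=2, col=2): c = -0.3400 + 0.0833i → escape time 8
(row=2, col=3): c = 0.0700 + 0.0833i → escape time 8
(row=2, col=4): c = 0.4800 + 0.0833i → escape time 5
(row=3, col=0): c = -1.1600 + -0.5400i → escape time 4
(row=3, col=1): c = -0.7500 + -0.5400i → escape time 6
(row=3, col=2): c = -0.3400 + -0.5400i → escape time 8
(row=3, col=3): c = 0.0700 + -0.5400i → escape time 8
(row=3, col=4): c = 0.4800 + -0.5400i → escape time 5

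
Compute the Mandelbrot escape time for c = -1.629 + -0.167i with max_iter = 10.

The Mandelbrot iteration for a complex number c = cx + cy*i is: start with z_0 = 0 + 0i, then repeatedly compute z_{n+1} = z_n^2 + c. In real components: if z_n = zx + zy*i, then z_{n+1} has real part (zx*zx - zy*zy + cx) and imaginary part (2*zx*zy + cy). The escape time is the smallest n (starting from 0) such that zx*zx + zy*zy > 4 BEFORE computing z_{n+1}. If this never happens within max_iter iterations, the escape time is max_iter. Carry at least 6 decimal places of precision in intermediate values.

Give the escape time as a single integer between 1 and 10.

z_0 = 0 + 0i, c = -1.6290 + -0.1670i
Iter 1: z = -1.6290 + -0.1670i, |z|^2 = 2.6815
Iter 2: z = 0.9968 + 0.3771i, |z|^2 = 1.1357
Iter 3: z = -0.7777 + 0.5847i, |z|^2 = 0.9467
Iter 4: z = -1.3661 + -1.0765i, |z|^2 = 3.0250
Iter 5: z = -0.9215 + 2.7741i, |z|^2 = 8.5449
Escaped at iteration 5

Answer: 5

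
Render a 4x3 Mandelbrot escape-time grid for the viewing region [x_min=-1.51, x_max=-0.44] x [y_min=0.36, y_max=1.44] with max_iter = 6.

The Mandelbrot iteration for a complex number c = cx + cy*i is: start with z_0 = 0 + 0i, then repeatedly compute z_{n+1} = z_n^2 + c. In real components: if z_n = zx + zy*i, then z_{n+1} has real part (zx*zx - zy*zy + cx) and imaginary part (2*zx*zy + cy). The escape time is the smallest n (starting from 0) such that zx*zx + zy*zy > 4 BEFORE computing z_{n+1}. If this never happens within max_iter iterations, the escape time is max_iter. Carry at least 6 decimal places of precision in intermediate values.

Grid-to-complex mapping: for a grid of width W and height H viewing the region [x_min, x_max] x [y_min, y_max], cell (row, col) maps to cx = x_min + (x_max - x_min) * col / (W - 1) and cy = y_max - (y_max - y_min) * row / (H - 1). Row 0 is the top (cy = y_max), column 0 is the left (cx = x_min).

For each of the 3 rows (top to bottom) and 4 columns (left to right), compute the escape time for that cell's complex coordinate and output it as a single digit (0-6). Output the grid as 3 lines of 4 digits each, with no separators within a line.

(row=0, col=0): c = -1.5100 + 1.4400i → escape time 1
(row=0, col=1): c = -1.1533 + 1.4400i → escape time 2
(row=0, col=2): c = -0.7967 + 1.4400i → escape time 2
(row=0, col=3): c = -0.4400 + 1.4400i → escape time 2
(row=1, col=0): c = -1.5100 + 0.9000i → escape time 3
(row=1, col=1): c = -1.1533 + 0.9000i → escape time 3
(row=1, col=2): c = -0.7967 + 0.9000i → escape time 4
(row=1, col=3): c = -0.4400 + 0.9000i → escape time 5
(row=2, col=0): c = -1.5100 + 0.3600i → escape time 4
(row=2, col=1): c = -1.1533 + 0.3600i → escape time 6
(row=2, col=2): c = -0.7967 + 0.3600i → escape time 6
(row=2, col=3): c = -0.4400 + 0.3600i → escape time 6

Answer: 1222
3345
4666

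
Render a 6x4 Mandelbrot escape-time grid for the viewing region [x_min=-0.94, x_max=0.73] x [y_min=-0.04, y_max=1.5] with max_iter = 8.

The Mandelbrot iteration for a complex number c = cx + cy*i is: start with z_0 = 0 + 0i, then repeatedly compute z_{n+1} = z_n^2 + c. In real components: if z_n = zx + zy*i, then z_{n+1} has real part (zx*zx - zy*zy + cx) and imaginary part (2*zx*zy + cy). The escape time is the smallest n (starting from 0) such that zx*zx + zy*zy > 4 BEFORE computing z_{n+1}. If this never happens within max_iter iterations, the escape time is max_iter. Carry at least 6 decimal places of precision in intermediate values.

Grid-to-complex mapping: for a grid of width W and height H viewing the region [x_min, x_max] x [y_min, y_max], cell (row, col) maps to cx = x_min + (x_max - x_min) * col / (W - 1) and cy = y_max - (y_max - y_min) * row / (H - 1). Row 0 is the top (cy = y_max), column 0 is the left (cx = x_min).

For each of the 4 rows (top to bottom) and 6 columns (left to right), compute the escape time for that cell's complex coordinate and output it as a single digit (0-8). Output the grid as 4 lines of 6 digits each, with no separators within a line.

(row=0, col=0): c = -0.9400 + 1.5000i → escape time 2
(row=0, col=1): c = -0.6060 + 1.5000i → escape time 2
(row=0, col=2): c = -0.2720 + 1.5000i → escape time 2
(row=0, col=3): c = 0.0620 + 1.5000i → escape time 2
(row=0, col=4): c = 0.3960 + 1.5000i → escape time 2
(row=0, col=5): c = 0.7300 + 1.5000i → escape time 2
(row=1, col=0): c = -0.9400 + 0.9867i → escape time 3
(row=1, col=1): c = -0.6060 + 0.9867i → escape time 4
(row=1, col=2): c = -0.2720 + 0.9867i → escape time 5
(row=1, col=3): c = 0.0620 + 0.9867i → escape time 5
(row=1, col=4): c = 0.3960 + 0.9867i → escape time 3
(row=1, col=5): c = 0.7300 + 0.9867i → escape time 2
(row=2, col=0): c = -0.9400 + 0.4733i → escape time 5
(row=2, col=1): c = -0.6060 + 0.4733i → escape time 8
(row=2, col=2): c = -0.2720 + 0.4733i → escape time 8
(row=2, col=3): c = 0.0620 + 0.4733i → escape time 8
(row=2, col=4): c = 0.3960 + 0.4733i → escape time 7
(row=2, col=5): c = 0.7300 + 0.4733i → escape time 3
(row=3, col=0): c = -0.9400 + -0.0400i → escape time 8
(row=3, col=1): c = -0.6060 + -0.0400i → escape time 8
(row=3, col=2): c = -0.2720 + -0.0400i → escape time 8
(row=3, col=3): c = 0.0620 + -0.0400i → escape time 8
(row=3, col=4): c = 0.3960 + -0.0400i → escape time 7
(row=3, col=5): c = 0.7300 + -0.0400i → escape time 3

Answer: 222222
345532
588873
888873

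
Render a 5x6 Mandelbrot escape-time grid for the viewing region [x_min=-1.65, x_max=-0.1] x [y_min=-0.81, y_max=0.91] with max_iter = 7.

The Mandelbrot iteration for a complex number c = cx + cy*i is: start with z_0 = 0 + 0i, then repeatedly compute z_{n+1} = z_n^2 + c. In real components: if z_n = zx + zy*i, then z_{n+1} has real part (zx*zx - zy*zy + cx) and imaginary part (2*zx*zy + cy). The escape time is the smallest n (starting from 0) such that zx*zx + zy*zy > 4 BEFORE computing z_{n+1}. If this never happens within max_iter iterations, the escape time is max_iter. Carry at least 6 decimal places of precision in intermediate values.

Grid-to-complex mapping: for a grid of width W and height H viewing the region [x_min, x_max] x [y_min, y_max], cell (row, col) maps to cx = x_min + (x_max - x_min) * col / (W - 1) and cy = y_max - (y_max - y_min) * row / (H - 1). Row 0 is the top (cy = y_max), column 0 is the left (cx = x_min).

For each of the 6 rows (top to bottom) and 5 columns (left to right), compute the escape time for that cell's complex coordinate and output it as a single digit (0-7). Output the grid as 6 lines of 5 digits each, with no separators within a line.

(row=0, col=0): c = -1.6500 + 0.9100i → escape time 2
(row=0, col=1): c = -1.2625 + 0.9100i → escape time 3
(row=0, col=2): c = -0.8750 + 0.9100i → escape time 3
(row=0, col=3): c = -0.4875 + 0.9100i → escape time 4
(row=0, col=4): c = -0.1000 + 0.9100i → escape time 7
(row=1, col=0): c = -1.6500 + 0.5660i → escape time 3
(row=1, col=1): c = -1.2625 + 0.5660i → escape time 3
(row=1, col=2): c = -0.8750 + 0.5660i → escape time 5
(row=1, col=3): c = -0.4875 + 0.5660i → escape time 7
(row=1, col=4): c = -0.1000 + 0.5660i → escape time 7
(row=2, col=0): c = -1.6500 + 0.2220i → escape time 4
(row=2, col=1): c = -1.2625 + 0.2220i → escape time 7
(row=2, col=2): c = -0.8750 + 0.2220i → escape time 7
(row=2, col=3): c = -0.4875 + 0.2220i → escape time 7
(row=2, col=4): c = -0.1000 + 0.2220i → escape time 7
(row=3, col=0): c = -1.6500 + -0.1220i → escape time 6
(row=3, col=1): c = -1.2625 + -0.1220i → escape time 7
(row=3, col=2): c = -0.8750 + -0.1220i → escape time 7
(row=3, col=3): c = -0.4875 + -0.1220i → escape time 7
(row=3, col=4): c = -0.1000 + -0.1220i → escape time 7
(row=4, col=0): c = -1.6500 + -0.4660i → escape time 3
(row=4, col=1): c = -1.2625 + -0.4660i → escape time 5
(row=4, col=2): c = -0.8750 + -0.4660i → escape time 6
(row=4, col=3): c = -0.4875 + -0.4660i → escape time 7
(row=4, col=4): c = -0.1000 + -0.4660i → escape time 7
(row=5, col=0): c = -1.6500 + -0.8100i → escape time 3
(row=5, col=1): c = -1.2625 + -0.8100i → escape time 3
(row=5, col=2): c = -0.8750 + -0.8100i → escape time 4
(row=5, col=3): c = -0.4875 + -0.8100i → escape time 5
(row=5, col=4): c = -0.1000 + -0.8100i → escape time 7

Answer: 23347
33577
47777
67777
35677
33457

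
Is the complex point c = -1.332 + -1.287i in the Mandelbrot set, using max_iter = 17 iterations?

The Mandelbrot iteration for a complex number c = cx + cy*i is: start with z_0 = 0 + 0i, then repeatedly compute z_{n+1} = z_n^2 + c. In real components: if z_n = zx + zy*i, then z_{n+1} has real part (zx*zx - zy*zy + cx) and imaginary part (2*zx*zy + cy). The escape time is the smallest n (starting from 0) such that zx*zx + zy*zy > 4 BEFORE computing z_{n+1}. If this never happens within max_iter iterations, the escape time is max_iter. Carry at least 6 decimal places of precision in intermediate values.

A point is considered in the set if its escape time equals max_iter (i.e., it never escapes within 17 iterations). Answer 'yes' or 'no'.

Answer: no

Derivation:
z_0 = 0 + 0i, c = -1.3320 + -1.2870i
Iter 1: z = -1.3320 + -1.2870i, |z|^2 = 3.4306
Iter 2: z = -1.2141 + 2.1416i, |z|^2 = 6.0605
Escaped at iteration 2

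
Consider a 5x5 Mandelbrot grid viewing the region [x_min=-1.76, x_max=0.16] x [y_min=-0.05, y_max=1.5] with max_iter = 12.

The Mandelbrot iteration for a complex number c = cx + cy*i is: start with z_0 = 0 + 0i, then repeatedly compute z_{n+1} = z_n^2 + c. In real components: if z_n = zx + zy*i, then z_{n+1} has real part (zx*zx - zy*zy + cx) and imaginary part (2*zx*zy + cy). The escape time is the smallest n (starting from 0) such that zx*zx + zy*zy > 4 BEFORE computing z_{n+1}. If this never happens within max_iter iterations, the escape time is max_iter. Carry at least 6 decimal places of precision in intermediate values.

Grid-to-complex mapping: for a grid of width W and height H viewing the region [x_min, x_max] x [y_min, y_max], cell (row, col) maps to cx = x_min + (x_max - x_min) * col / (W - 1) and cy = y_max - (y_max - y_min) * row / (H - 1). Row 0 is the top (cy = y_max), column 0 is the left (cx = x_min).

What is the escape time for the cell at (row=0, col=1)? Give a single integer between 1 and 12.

z_0 = 0 + 0i, c = -1.2800 + 1.5000i
Iter 1: z = -1.2800 + 1.5000i, |z|^2 = 3.8884
Iter 2: z = -1.8916 + -2.3400i, |z|^2 = 9.0538
Escaped at iteration 2

Answer: 2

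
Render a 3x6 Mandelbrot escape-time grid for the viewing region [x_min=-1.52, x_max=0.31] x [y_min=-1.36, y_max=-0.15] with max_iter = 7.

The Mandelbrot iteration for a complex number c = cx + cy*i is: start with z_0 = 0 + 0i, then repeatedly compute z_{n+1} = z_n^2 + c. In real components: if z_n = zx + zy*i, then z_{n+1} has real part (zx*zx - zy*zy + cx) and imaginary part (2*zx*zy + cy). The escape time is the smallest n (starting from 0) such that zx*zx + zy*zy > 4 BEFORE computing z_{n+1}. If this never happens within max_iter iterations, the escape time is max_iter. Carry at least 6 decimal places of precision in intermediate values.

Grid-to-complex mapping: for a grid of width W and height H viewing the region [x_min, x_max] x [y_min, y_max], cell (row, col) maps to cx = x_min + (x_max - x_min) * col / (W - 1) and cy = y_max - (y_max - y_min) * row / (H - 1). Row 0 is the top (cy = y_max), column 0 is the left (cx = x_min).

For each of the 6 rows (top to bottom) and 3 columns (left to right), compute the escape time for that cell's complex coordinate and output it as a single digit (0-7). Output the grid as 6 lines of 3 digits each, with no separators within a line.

(row=0, col=0): c = -1.5200 + -0.1500i → escape time 6
(row=0, col=1): c = -0.6050 + -0.1500i → escape time 7
(row=0, col=2): c = 0.3100 + -0.1500i → escape time 7
(row=1, col=0): c = -1.5200 + -0.3920i → escape time 4
(row=1, col=1): c = -0.6050 + -0.3920i → escape time 7
(row=1, col=2): c = 0.3100 + -0.3920i → escape time 7
(row=2, col=0): c = -1.5200 + -0.6340i → escape time 3
(row=2, col=1): c = -0.6050 + -0.6340i → escape time 7
(row=2, col=2): c = 0.3100 + -0.6340i → escape time 7
(row=3, col=0): c = -1.5200 + -0.8760i → escape time 3
(row=3, col=1): c = -0.6050 + -0.8760i → escape time 4
(row=3, col=2): c = 0.3100 + -0.8760i → escape time 4
(row=4, col=0): c = -1.5200 + -1.1180i → escape time 2
(row=4, col=1): c = -0.6050 + -1.1180i → escape time 3
(row=4, col=2): c = 0.3100 + -1.1180i → escape time 3
(row=5, col=0): c = -1.5200 + -1.3600i → escape time 1
(row=5, col=1): c = -0.6050 + -1.3600i → escape time 2
(row=5, col=2): c = 0.3100 + -1.3600i → escape time 2

Answer: 677
477
377
344
233
122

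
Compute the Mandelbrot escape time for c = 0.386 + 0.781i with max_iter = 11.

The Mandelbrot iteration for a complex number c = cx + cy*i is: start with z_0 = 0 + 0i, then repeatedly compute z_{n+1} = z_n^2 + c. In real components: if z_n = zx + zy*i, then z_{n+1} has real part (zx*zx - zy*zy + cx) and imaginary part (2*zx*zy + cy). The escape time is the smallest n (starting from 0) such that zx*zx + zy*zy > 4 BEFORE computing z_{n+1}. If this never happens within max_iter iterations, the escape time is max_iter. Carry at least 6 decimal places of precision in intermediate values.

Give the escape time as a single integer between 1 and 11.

Answer: 4

Derivation:
z_0 = 0 + 0i, c = 0.3860 + 0.7810i
Iter 1: z = 0.3860 + 0.7810i, |z|^2 = 0.7590
Iter 2: z = -0.0750 + 1.3839i, |z|^2 = 1.9209
Iter 3: z = -1.5236 + 0.5735i, |z|^2 = 2.6504
Iter 4: z = 2.3786 + -0.9666i, |z|^2 = 6.5921
Escaped at iteration 4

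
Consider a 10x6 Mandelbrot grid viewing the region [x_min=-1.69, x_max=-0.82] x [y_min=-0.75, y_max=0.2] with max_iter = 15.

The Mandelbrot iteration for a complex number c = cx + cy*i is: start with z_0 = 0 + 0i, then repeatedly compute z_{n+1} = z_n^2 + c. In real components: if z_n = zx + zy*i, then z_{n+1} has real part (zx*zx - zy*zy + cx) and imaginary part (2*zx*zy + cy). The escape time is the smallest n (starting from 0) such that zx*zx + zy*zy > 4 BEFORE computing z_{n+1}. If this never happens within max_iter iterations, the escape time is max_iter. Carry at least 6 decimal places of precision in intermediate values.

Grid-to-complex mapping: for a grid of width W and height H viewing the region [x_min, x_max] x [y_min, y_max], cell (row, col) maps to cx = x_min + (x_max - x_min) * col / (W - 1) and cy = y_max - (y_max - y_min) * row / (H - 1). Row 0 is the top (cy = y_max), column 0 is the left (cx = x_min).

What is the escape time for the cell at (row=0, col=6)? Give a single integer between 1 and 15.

Answer: 15

Derivation:
z_0 = 0 + 0i, c = -1.1100 + 0.2000i
Iter 1: z = -1.1100 + 0.2000i, |z|^2 = 1.2721
Iter 2: z = 0.0821 + -0.2440i, |z|^2 = 0.0663
Iter 3: z = -1.1628 + 0.1599i, |z|^2 = 1.3777
Iter 4: z = 0.2165 + -0.1719i, |z|^2 = 0.0764
Iter 5: z = -1.0927 + 0.1255i, |z|^2 = 1.2097
Iter 6: z = 0.0682 + -0.0744i, |z|^2 = 0.0102
Iter 7: z = -1.1109 + 0.1899i, |z|^2 = 1.2701
Iter 8: z = 0.0880 + -0.2218i, |z|^2 = 0.0569
Iter 9: z = -1.1515 + 0.1610i, |z|^2 = 1.3518
Iter 10: z = 0.1899 + -0.1707i, |z|^2 = 0.0652
Iter 11: z = -1.1030 + 0.1352i, |z|^2 = 1.2350
Iter 12: z = 0.0885 + -0.0982i, |z|^2 = 0.0175
Iter 13: z = -1.1118 + 0.1826i, |z|^2 = 1.2695
Iter 14: z = 0.0928 + -0.2061i, |z|^2 = 0.0511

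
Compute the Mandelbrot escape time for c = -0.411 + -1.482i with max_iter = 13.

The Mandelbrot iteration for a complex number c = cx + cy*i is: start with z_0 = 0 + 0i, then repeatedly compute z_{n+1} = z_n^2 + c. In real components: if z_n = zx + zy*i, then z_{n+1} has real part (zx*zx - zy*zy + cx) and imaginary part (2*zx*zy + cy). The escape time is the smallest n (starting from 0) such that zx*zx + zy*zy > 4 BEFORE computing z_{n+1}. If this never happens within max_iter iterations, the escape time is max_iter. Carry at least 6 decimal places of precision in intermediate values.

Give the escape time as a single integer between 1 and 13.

Answer: 2

Derivation:
z_0 = 0 + 0i, c = -0.4110 + -1.4820i
Iter 1: z = -0.4110 + -1.4820i, |z|^2 = 2.3652
Iter 2: z = -2.4384 + -0.2638i, |z|^2 = 6.0154
Escaped at iteration 2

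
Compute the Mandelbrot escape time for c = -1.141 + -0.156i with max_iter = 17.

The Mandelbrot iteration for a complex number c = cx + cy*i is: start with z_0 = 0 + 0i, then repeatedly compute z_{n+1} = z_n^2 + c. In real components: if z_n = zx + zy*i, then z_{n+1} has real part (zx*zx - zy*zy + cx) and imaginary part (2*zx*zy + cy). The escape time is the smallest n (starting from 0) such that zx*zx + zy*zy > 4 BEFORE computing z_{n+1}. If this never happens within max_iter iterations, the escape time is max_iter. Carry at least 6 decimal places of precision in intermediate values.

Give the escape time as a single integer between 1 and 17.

z_0 = 0 + 0i, c = -1.1410 + -0.1560i
Iter 1: z = -1.1410 + -0.1560i, |z|^2 = 1.3262
Iter 2: z = 0.1365 + 0.2000i, |z|^2 = 0.0586
Iter 3: z = -1.1624 + -0.1014i, |z|^2 = 1.3613
Iter 4: z = 0.1998 + 0.0797i, |z|^2 = 0.0463
Iter 5: z = -1.1074 + -0.1242i, |z|^2 = 1.2418
Iter 6: z = 0.0700 + 0.1190i, |z|^2 = 0.0191
Iter 7: z = -1.1503 + -0.1393i, |z|^2 = 1.3425
Iter 8: z = 0.1627 + 0.1646i, |z|^2 = 0.0535
Iter 9: z = -1.1416 + -0.1025i, |z|^2 = 1.3138
Iter 10: z = 0.1518 + 0.0779i, |z|^2 = 0.0291
Iter 11: z = -1.1240 + -0.1323i, |z|^2 = 1.2810
Iter 12: z = 0.1049 + 0.1415i, |z|^2 = 0.0310
Iter 13: z = -1.1500 + -0.1263i, |z|^2 = 1.3385
Iter 14: z = 0.1656 + 0.1345i, |z|^2 = 0.0455
Iter 15: z = -1.1317 + -0.1115i, |z|^2 = 1.2931
Iter 16: z = 0.1273 + 0.0963i, |z|^2 = 0.0255

Answer: 17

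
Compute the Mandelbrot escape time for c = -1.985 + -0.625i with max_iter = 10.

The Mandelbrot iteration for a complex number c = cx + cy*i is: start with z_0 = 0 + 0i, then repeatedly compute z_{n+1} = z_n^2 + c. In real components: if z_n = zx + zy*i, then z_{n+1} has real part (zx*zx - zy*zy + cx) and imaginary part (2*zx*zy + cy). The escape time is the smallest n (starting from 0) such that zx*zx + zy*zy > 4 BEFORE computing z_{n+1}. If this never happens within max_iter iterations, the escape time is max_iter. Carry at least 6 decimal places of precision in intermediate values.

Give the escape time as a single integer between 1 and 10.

z_0 = 0 + 0i, c = -1.9850 + -0.6250i
Iter 1: z = -1.9850 + -0.6250i, |z|^2 = 4.3308
Escaped at iteration 1

Answer: 1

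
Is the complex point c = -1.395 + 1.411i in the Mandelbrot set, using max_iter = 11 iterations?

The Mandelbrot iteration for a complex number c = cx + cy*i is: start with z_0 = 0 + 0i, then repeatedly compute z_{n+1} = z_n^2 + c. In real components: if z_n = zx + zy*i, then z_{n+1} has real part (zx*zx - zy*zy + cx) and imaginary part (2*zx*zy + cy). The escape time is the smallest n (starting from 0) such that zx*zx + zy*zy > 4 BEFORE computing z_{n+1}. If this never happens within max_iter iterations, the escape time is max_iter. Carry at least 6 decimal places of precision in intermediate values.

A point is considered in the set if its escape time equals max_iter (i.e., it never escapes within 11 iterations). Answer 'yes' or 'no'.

z_0 = 0 + 0i, c = -1.3950 + 1.4110i
Iter 1: z = -1.3950 + 1.4110i, |z|^2 = 3.9369
Iter 2: z = -1.4399 + -2.5257i, |z|^2 = 8.4524
Escaped at iteration 2

Answer: no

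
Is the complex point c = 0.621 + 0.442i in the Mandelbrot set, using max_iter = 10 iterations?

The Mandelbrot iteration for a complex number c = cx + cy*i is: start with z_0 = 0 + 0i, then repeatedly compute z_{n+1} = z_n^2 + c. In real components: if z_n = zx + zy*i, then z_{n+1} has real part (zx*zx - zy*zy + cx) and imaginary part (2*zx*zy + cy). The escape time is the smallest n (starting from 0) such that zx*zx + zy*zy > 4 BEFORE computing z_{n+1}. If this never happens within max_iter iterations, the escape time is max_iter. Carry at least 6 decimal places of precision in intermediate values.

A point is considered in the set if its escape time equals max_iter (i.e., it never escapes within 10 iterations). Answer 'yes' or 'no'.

z_0 = 0 + 0i, c = 0.6210 + 0.4420i
Iter 1: z = 0.6210 + 0.4420i, |z|^2 = 0.5810
Iter 2: z = 0.8113 + 0.9910i, |z|^2 = 1.6402
Iter 3: z = 0.2972 + 2.0499i, |z|^2 = 4.2904
Escaped at iteration 3

Answer: no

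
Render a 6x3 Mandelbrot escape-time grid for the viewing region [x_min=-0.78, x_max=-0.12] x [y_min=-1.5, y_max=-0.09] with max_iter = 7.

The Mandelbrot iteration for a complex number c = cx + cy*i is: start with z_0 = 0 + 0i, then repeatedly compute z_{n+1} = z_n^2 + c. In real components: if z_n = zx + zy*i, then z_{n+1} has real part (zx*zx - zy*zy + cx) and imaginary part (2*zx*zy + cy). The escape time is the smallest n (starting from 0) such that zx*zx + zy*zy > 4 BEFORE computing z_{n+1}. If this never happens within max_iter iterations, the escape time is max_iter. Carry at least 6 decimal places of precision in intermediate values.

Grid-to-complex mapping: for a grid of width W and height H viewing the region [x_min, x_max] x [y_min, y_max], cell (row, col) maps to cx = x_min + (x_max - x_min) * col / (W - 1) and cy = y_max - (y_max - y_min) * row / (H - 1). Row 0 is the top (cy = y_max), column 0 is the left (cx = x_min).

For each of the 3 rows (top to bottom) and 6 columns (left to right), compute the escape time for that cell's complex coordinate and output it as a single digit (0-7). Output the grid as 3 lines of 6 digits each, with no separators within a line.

Answer: 777777
445677
222222

Derivation:
(row=0, col=0): c = -0.7800 + -0.0900i → escape time 7
(row=0, col=1): c = -0.6480 + -0.0900i → escape time 7
(row=0, col=2): c = -0.5160 + -0.0900i → escape time 7
(row=0, col=3): c = -0.3840 + -0.0900i → escape time 7
(row=0, col=4): c = -0.2520 + -0.0900i → escape time 7
(row=0, col=5): c = -0.1200 + -0.0900i → escape time 7
(row=1, col=0): c = -0.7800 + -0.7950i → escape time 4
(row=1, col=1): c = -0.6480 + -0.7950i → escape time 4
(row=1, col=2): c = -0.5160 + -0.7950i → escape time 5
(row=1, col=3): c = -0.3840 + -0.7950i → escape time 6
(row=1, col=4): c = -0.2520 + -0.7950i → escape time 7
(row=1, col=5): c = -0.1200 + -0.7950i → escape time 7
(row=2, col=0): c = -0.7800 + -1.5000i → escape time 2
(row=2, col=1): c = -0.6480 + -1.5000i → escape time 2
(row=2, col=2): c = -0.5160 + -1.5000i → escape time 2
(row=2, col=3): c = -0.3840 + -1.5000i → escape time 2
(row=2, col=4): c = -0.2520 + -1.5000i → escape time 2
(row=2, col=5): c = -0.1200 + -1.5000i → escape time 2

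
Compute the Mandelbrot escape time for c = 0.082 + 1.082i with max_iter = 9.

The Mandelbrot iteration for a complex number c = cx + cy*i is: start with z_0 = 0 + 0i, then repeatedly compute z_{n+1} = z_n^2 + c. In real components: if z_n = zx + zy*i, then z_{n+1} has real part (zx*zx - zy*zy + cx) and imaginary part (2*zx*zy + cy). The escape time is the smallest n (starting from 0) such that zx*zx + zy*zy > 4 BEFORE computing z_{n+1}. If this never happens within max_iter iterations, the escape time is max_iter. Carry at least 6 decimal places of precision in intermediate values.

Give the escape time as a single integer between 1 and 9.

Answer: 4

Derivation:
z_0 = 0 + 0i, c = 0.0820 + 1.0820i
Iter 1: z = 0.0820 + 1.0820i, |z|^2 = 1.1774
Iter 2: z = -1.0820 + 1.2594i, |z|^2 = 2.7569
Iter 3: z = -0.3335 + -1.6434i, |z|^2 = 2.8121
Iter 4: z = -2.5077 + 2.1781i, |z|^2 = 11.0328
Escaped at iteration 4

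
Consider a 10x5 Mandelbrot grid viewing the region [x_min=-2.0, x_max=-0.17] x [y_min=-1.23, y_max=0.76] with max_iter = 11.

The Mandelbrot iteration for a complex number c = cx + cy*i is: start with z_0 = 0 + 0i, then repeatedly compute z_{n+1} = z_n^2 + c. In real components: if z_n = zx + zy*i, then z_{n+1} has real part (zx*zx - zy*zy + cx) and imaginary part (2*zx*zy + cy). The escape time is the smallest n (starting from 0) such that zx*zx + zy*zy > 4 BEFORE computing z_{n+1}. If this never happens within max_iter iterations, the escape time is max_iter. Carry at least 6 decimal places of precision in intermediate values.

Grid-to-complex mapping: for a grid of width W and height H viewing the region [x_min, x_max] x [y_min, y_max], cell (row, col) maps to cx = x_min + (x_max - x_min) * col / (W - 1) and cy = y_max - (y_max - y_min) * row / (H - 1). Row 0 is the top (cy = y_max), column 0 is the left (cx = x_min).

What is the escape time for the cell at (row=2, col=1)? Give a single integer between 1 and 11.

Answer: 4

Derivation:
z_0 = 0 + 0i, c = -1.7967 + -0.2350i
Iter 1: z = -1.7967 + -0.2350i, |z|^2 = 3.2832
Iter 2: z = 1.3761 + 0.6094i, |z|^2 = 2.2651
Iter 3: z = -0.2744 + 1.4423i, |z|^2 = 2.1555
Iter 4: z = -3.8016 + -1.0265i, |z|^2 = 15.5060
Escaped at iteration 4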